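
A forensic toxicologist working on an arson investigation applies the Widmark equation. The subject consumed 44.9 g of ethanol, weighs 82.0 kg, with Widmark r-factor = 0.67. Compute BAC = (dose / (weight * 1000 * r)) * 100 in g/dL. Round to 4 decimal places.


Applying the Widmark formula:
BAC = (dose_g / (body_wt * 1000 * r)) * 100
Denominator = 82.0 * 1000 * 0.67 = 54940
BAC = (44.9 / 54940) * 100
BAC = 0.0817 g/dL

0.0817


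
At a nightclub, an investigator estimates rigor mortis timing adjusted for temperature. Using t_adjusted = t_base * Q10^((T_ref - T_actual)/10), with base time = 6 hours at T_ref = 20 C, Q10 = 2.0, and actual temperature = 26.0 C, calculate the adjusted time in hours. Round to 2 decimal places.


Rigor mortis time adjustment:
Exponent = (T_ref - T_actual) / 10 = (20 - 26.0) / 10 = -0.6
Q10 factor = 2.0^-0.6 = 0.65975
t_adjusted = 6 * 0.65975 = 3.96 hours

3.96


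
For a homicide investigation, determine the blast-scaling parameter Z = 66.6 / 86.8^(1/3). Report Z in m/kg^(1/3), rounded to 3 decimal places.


Scaled distance calculation:
W^(1/3) = 86.8^(1/3) = 4.42765
Z = R / W^(1/3) = 66.6 / 4.42765
Z = 15.042 m/kg^(1/3)

15.042


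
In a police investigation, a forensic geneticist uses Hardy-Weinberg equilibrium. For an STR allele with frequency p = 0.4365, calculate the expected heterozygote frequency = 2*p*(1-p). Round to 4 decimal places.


Hardy-Weinberg heterozygote frequency:
q = 1 - p = 1 - 0.4365 = 0.5635
2pq = 2 * 0.4365 * 0.5635 = 0.4919

0.4919


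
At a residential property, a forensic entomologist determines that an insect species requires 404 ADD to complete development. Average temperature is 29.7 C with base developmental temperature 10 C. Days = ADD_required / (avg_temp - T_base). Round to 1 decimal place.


Insect development time:
Effective temperature = avg_temp - T_base = 29.7 - 10 = 19.7 C
Days = ADD / effective_temp = 404 / 19.7 = 20.5 days

20.5


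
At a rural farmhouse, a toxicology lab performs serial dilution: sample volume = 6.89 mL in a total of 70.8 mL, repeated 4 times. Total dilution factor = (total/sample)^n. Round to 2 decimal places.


Dilution factor calculation:
Single dilution = V_total / V_sample = 70.8 / 6.89 ≈ 10.275762
Number of dilutions = 4
Total DF = (70.8 / 6.89)^4 (full precision, rounded at the end) = 11149.52

11149.52


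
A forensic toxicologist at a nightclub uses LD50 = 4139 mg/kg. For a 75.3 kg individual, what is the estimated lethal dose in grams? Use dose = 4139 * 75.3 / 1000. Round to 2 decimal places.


Lethal dose calculation:
Lethal dose = LD50 * body_weight / 1000
= 4139 * 75.3 / 1000
= 311666.7 / 1000
= 311.67 g

311.67


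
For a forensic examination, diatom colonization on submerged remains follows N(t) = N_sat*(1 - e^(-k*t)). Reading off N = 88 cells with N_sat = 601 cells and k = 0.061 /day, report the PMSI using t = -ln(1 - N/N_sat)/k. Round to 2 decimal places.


PMSI from diatom colonization curve:
N / N_sat = 88 / 601 = 0.146423
1 - N/N_sat = 0.853577
ln(1 - N/N_sat) = -0.15832
t = -ln(1 - N/N_sat) / k = -(-0.15832) / 0.061 = 2.60 days

2.60


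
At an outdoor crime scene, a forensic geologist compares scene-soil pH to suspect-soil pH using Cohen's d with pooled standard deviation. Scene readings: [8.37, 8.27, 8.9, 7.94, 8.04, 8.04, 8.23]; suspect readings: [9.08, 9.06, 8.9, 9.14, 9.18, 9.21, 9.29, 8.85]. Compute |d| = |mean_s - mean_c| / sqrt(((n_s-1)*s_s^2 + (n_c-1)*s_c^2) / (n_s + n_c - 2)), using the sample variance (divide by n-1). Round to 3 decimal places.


Pooled-variance Cohen's d for soil pH comparison:
Scene mean = 57.79 / 7 = 8.255714
Suspect mean = 72.71 / 8 = 9.08875
Scene sample variance s_s^2 = 0.103629
Suspect sample variance s_c^2 = 0.022812
Pooled variance = ((n_s-1)*s_s^2 + (n_c-1)*s_c^2) / (n_s + n_c - 2) = 0.060112
Pooled SD = sqrt(0.060112) = 0.245177
Mean difference = -0.833036
|d| = |-0.833036| / 0.245177 = 3.398

3.398


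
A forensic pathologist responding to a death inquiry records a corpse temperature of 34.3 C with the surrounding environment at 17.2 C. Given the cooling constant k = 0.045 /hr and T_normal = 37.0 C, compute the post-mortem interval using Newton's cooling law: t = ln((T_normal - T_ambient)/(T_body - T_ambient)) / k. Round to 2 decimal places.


Using Newton's law of cooling:
t = ln((T_normal - T_ambient) / (T_body - T_ambient)) / k
T_normal - T_ambient = 19.8
T_body - T_ambient = 17.1
Ratio = 1.157895
ln(ratio) = 0.146604
t = 0.146604 / 0.045 = 3.26 hours

3.26


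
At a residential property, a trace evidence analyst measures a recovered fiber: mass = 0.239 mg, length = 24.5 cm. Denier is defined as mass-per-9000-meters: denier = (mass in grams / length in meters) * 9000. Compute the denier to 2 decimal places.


Denier calculation:
Mass in grams = 0.239 mg / 1000 = 0.000239 g
Length in meters = 24.5 cm / 100 = 0.245 m
Linear density = mass / length = 0.000239 / 0.245 = 0.00097551 g/m
Denier = (g/m) * 9000 = 0.00097551 * 9000 = 8.78

8.78


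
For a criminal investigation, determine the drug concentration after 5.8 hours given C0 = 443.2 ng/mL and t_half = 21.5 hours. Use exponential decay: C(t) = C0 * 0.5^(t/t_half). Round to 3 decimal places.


Drug concentration decay:
Number of half-lives = t / t_half = 5.8 / 21.5 = 0.269767
Decay factor = 0.5^0.269767 = 0.82945349
C(t) = 443.2 * 0.82945349 = 367.614 ng/mL

367.614


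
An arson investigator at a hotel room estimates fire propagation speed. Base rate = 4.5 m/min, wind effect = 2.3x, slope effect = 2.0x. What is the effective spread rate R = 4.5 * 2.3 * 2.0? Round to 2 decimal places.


Fire spread rate calculation:
R = R0 * wind_factor * slope_factor
= 4.5 * 2.3 * 2.0
= 10.35 * 2.0
= 20.70 m/min

20.70


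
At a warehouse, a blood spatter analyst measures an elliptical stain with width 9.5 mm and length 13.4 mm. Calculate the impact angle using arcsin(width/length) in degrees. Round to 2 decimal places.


Blood spatter impact angle calculation:
width / length = 9.5 / 13.4 = 0.708955
angle = arcsin(0.708955)
angle = 45.15 degrees

45.15


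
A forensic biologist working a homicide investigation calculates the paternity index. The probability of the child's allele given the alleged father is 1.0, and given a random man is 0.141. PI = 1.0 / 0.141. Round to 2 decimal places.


Paternity Index calculation:
PI = P(allele|father) / P(allele|random)
PI = 1.0 / 0.141
PI = 7.09

7.09


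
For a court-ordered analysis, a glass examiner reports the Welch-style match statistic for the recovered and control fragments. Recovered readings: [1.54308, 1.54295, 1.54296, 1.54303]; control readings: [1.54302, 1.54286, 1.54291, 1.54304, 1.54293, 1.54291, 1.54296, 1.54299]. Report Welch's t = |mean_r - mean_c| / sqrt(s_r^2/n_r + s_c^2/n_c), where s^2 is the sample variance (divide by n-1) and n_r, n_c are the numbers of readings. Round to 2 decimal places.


Welch's t-criterion for glass RI comparison:
Recovered mean = sum / n_r = 6.17202 / 4 = 1.543005
Control mean = sum / n_c = 12.34362 / 8 = 1.5429525
Recovered sample variance s_r^2 = 3.76667e-09
Control sample variance s_c^2 = 3.76429e-09
Welch SE (unpooled) = sqrt(s_r^2/n_r + s_c^2/n_c) = sqrt(9.41667e-10 + 4.70536e-10) = sqrt(1.4122e-09) = 3.75792e-05
|mean_r - mean_c| = 5.25e-05
t = 5.25e-05 / 3.75792e-05 = 1.40

1.40


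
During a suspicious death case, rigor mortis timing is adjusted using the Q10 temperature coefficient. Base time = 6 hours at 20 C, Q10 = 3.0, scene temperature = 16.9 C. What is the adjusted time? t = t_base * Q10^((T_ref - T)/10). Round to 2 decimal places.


Rigor mortis time adjustment:
Exponent = (T_ref - T_actual) / 10 = (20 - 16.9) / 10 = 0.31
Q10 factor = 3.0^0.31 = 1.40575
t_adjusted = 6 * 1.40575 = 8.43 hours

8.43


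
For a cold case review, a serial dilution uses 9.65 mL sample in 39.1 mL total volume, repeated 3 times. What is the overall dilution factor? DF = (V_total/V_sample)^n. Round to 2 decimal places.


Dilution factor calculation:
Single dilution = V_total / V_sample = 39.1 / 9.65 ≈ 4.051813
Number of dilutions = 3
Total DF = (39.1 / 9.65)^3 (full precision, rounded at the end) = 66.52

66.52


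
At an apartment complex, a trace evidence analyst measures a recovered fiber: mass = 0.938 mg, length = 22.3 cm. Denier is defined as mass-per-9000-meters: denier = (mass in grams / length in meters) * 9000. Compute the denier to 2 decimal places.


Denier calculation:
Mass in grams = 0.938 mg / 1000 = 0.000938 g
Length in meters = 22.3 cm / 100 = 0.223 m
Linear density = mass / length = 0.000938 / 0.223 = 0.00420628 g/m
Denier = (g/m) * 9000 = 0.00420628 * 9000 = 37.86

37.86


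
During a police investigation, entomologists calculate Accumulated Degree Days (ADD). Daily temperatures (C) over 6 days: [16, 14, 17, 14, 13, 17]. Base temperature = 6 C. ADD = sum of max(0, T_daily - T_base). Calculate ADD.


Computing ADD day by day:
Day 1: max(0, 16 - 6) = 10
Day 2: max(0, 14 - 6) = 8
Day 3: max(0, 17 - 6) = 11
Day 4: max(0, 14 - 6) = 8
Day 5: max(0, 13 - 6) = 7
Day 6: max(0, 17 - 6) = 11
Total ADD = 55

55


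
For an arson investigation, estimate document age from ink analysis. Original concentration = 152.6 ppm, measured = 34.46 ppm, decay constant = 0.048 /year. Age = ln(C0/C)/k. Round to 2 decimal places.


Document age estimation:
C0/C = 152.6 / 34.46 = 4.428323
ln(C0/C) = 1.488021
t = 1.488021 / 0.048 = 31.00 years

31.00


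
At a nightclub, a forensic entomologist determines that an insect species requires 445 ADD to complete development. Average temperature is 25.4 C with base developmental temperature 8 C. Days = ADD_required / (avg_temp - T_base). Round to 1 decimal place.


Insect development time:
Effective temperature = avg_temp - T_base = 25.4 - 8 = 17.4 C
Days = ADD / effective_temp = 445 / 17.4 = 25.6 days

25.6


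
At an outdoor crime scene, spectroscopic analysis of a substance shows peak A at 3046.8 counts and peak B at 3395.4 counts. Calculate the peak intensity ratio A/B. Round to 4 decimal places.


Spectral peak ratio:
Peak A = 3046.8 counts
Peak B = 3395.4 counts
Ratio = 3046.8 / 3395.4 = 0.8973

0.8973


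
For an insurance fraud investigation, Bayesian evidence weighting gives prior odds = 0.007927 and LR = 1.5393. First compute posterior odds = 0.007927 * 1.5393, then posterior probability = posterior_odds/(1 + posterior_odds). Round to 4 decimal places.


Bayesian evidence evaluation:
Posterior odds = prior_odds * LR = 0.007927 * 1.5393 = 0.01220203
Posterior probability = posterior_odds / (1 + posterior_odds)
= 0.01220203 / (1 + 0.01220203)
= 0.01220203 / 1.01220203
= 0.0121

0.0121


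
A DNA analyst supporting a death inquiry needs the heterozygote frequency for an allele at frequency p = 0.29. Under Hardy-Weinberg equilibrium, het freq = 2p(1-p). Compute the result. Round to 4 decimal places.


Hardy-Weinberg heterozygote frequency:
q = 1 - p = 1 - 0.29 = 0.71
2pq = 2 * 0.29 * 0.71 = 0.4118

0.4118


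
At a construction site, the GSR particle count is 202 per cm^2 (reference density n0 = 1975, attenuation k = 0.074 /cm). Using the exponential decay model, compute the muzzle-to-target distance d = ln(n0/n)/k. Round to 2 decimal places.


GSR distance calculation:
n0/n = 1975 / 202 = 9.777228
ln(n0/n) = 2.280056
d = 2.280056 / 0.074 = 30.81 cm

30.81


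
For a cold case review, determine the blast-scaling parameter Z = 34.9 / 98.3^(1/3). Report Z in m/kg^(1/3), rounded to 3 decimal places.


Scaled distance calculation:
W^(1/3) = 98.3^(1/3) = 4.615136
Z = R / W^(1/3) = 34.9 / 4.615136
Z = 7.562 m/kg^(1/3)

7.562


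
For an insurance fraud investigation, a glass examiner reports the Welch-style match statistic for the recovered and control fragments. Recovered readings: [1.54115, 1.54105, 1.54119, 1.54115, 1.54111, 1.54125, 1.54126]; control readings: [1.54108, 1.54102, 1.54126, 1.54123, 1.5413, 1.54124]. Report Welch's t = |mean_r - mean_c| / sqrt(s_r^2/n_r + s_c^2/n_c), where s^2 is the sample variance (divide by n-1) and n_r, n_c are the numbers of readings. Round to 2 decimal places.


Welch's t-criterion for glass RI comparison:
Recovered mean = sum / n_r = 10.78816 / 7 = 1.5411657
Control mean = sum / n_c = 9.24713 / 6 = 1.5411883
Recovered sample variance s_r^2 = 5.59524e-09
Control sample variance s_c^2 = 1.24167e-08
Welch SE (unpooled) = sqrt(s_r^2/n_r + s_c^2/n_c) = sqrt(7.9932e-10 + 2.06944e-09) = sqrt(2.86876e-09) = 5.35608e-05
|mean_r - mean_c| = 2.2619e-05
t = 2.2619e-05 / 5.35608e-05 = 0.42

0.42


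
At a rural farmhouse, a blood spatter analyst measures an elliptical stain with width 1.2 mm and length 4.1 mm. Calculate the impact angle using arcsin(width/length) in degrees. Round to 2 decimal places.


Blood spatter impact angle calculation:
width / length = 1.2 / 4.1 = 0.292683
angle = arcsin(0.292683)
angle = 17.02 degrees

17.02


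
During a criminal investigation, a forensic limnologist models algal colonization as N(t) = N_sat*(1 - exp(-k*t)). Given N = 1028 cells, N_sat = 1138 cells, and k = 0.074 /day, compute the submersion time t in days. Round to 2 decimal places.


PMSI from diatom colonization curve:
N / N_sat = 1028 / 1138 = 0.903339
1 - N/N_sat = 0.096661
ln(1 - N/N_sat) = -2.336545
t = -ln(1 - N/N_sat) / k = -(-2.336545) / 0.074 = 31.57 days

31.57


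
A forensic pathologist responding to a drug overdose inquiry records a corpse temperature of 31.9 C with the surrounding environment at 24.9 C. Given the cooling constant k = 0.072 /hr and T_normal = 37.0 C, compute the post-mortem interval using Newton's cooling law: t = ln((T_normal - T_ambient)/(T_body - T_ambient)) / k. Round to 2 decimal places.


Using Newton's law of cooling:
t = ln((T_normal - T_ambient) / (T_body - T_ambient)) / k
T_normal - T_ambient = 12.1
T_body - T_ambient = 7.0
Ratio = 1.728571
ln(ratio) = 0.547295
t = 0.547295 / 0.072 = 7.60 hours

7.60


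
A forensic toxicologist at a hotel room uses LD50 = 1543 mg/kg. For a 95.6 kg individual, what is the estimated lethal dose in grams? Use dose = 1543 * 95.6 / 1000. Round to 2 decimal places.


Lethal dose calculation:
Lethal dose = LD50 * body_weight / 1000
= 1543 * 95.6 / 1000
= 147510.8 / 1000
= 147.51 g

147.51


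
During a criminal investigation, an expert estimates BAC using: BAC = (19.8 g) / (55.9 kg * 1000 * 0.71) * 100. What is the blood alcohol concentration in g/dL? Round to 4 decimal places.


Applying the Widmark formula:
BAC = (dose_g / (body_wt * 1000 * r)) * 100
Denominator = 55.9 * 1000 * 0.71 = 39689
BAC = (19.8 / 39689) * 100
BAC = 0.0499 g/dL

0.0499


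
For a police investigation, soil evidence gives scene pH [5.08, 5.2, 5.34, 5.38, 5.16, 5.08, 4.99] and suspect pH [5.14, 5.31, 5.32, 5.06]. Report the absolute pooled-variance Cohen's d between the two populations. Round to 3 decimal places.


Pooled-variance Cohen's d for soil pH comparison:
Scene mean = 36.23 / 7 = 5.175714
Suspect mean = 20.83 / 4 = 5.2075
Scene sample variance s_s^2 = 0.020395
Suspect sample variance s_c^2 = 0.016492
Pooled variance = ((n_s-1)*s_s^2 + (n_c-1)*s_c^2) / (n_s + n_c - 2) = 0.019094
Pooled SD = sqrt(0.019094) = 0.138181
Mean difference = -0.031786
|d| = |-0.031786| / 0.138181 = 0.230

0.230


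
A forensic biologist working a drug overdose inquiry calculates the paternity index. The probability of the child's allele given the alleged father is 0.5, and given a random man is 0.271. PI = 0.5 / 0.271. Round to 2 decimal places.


Paternity Index calculation:
PI = P(allele|father) / P(allele|random)
PI = 0.5 / 0.271
PI = 1.85

1.85


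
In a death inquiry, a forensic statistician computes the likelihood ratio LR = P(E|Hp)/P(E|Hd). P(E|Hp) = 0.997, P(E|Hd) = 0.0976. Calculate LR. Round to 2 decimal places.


Likelihood ratio calculation:
LR = P(E|Hp) / P(E|Hd)
LR = 0.997 / 0.0976
LR = 10.22

10.22


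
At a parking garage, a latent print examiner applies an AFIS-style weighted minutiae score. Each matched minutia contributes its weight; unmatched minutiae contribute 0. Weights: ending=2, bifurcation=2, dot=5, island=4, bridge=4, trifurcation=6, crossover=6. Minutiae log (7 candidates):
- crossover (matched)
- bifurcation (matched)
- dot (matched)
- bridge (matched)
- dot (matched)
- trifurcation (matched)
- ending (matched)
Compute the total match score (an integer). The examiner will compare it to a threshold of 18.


Weighted minutiae match score:
  crossover: matched, +6 (running total 6)
  bifurcation: matched, +2 (running total 8)
  dot: matched, +5 (running total 13)
  bridge: matched, +4 (running total 17)
  dot: matched, +5 (running total 22)
  trifurcation: matched, +6 (running total 28)
  ending: matched, +2 (running total 30)
Total score = 30
Threshold = 18; verdict = identification

30


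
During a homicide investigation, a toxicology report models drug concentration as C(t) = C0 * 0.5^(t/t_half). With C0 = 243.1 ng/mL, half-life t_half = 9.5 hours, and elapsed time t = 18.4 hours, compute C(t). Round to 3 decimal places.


Drug concentration decay:
Number of half-lives = t / t_half = 18.4 / 9.5 = 1.936842
Decay factor = 0.5^1.936842 = 0.26118754
C(t) = 243.1 * 0.26118754 = 63.495 ng/mL

63.495


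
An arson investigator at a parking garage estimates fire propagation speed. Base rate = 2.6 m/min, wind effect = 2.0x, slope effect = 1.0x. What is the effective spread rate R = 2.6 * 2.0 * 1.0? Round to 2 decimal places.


Fire spread rate calculation:
R = R0 * wind_factor * slope_factor
= 2.6 * 2.0 * 1.0
= 5.2 * 1.0
= 5.20 m/min

5.20


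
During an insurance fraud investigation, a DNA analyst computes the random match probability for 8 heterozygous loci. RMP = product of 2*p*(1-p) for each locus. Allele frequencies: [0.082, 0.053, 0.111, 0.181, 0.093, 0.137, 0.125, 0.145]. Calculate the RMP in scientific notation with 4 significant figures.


Computing RMP for 8 loci:
Locus 1: 2 * 0.082 * 0.918 = 0.150552
Locus 2: 2 * 0.053 * 0.947 = 0.100382
Locus 3: 2 * 0.111 * 0.889 = 0.197358
Locus 4: 2 * 0.181 * 0.819 = 0.296478
Locus 5: 2 * 0.093 * 0.907 = 0.168702
Locus 6: 2 * 0.137 * 0.863 = 0.236462
Locus 7: 2 * 0.125 * 0.875 = 0.21875
Locus 8: 2 * 0.145 * 0.855 = 0.24795
RMP = 1.913e-06

1.913e-06


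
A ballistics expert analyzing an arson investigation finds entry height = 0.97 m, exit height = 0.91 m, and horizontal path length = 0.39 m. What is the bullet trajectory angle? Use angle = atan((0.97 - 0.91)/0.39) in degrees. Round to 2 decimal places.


Bullet trajectory angle:
Height difference = 0.97 - 0.91 = 0.06 m
angle = atan(0.06 / 0.39)
angle = atan(0.153846)
angle = 8.75 degrees

8.75


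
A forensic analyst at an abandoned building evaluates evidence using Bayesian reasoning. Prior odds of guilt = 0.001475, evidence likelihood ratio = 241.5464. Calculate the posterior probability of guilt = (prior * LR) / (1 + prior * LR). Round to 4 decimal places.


Bayesian evidence evaluation:
Posterior odds = prior_odds * LR = 0.001475 * 241.5464 = 0.3562809
Posterior probability = posterior_odds / (1 + posterior_odds)
= 0.3562809 / (1 + 0.3562809)
= 0.3562809 / 1.3562809
= 0.2627

0.2627


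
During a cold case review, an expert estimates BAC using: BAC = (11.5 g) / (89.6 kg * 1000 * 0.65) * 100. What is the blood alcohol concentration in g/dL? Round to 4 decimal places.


Applying the Widmark formula:
BAC = (dose_g / (body_wt * 1000 * r)) * 100
Denominator = 89.6 * 1000 * 0.65 = 58240
BAC = (11.5 / 58240) * 100
BAC = 0.0197 g/dL

0.0197


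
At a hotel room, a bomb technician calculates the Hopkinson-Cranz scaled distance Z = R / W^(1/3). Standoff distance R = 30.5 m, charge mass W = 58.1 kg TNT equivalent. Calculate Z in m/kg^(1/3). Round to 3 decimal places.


Scaled distance calculation:
W^(1/3) = 58.1^(1/3) = 3.8731
Z = R / W^(1/3) = 30.5 / 3.8731
Z = 7.875 m/kg^(1/3)

7.875


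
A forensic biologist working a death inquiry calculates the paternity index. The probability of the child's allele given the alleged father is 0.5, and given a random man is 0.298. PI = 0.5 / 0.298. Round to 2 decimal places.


Paternity Index calculation:
PI = P(allele|father) / P(allele|random)
PI = 0.5 / 0.298
PI = 1.68

1.68


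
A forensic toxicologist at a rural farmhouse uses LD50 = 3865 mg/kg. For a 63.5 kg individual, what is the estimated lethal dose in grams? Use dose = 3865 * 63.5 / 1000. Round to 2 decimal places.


Lethal dose calculation:
Lethal dose = LD50 * body_weight / 1000
= 3865 * 63.5 / 1000
= 245427.5 / 1000
= 245.43 g

245.43


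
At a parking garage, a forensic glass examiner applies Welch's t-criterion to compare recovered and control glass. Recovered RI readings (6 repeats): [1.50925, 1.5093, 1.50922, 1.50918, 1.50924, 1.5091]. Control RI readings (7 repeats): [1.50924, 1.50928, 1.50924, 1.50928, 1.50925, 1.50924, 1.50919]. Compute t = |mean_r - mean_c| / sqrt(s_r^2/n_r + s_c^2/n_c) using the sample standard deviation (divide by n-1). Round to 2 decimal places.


Welch's t-criterion for glass RI comparison:
Recovered mean = sum / n_r = 9.05529 / 6 = 1.509215
Control mean = sum / n_c = 10.56472 / 7 = 1.5092457
Recovered sample variance s_r^2 = 4.71e-09
Control sample variance s_c^2 = 9.28571e-10
Welch SE (unpooled) = sqrt(s_r^2/n_r + s_c^2/n_c) = sqrt(7.85e-10 + 1.32653e-10) = sqrt(9.17653e-10) = 3.02928e-05
|mean_r - mean_c| = 3.07143e-05
t = 3.07143e-05 / 3.02928e-05 = 1.01

1.01


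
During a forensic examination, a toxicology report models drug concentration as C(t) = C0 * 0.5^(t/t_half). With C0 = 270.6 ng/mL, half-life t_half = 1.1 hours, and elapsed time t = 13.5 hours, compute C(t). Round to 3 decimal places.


Drug concentration decay:
Number of half-lives = t / t_half = 13.5 / 1.1 = 12.272727
Decay factor = 0.5^12.272727 = 0.00020209
C(t) = 270.6 * 0.00020209 = 0.055 ng/mL

0.055


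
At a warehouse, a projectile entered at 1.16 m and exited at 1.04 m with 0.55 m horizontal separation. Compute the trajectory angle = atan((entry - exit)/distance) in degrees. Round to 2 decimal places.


Bullet trajectory angle:
Height difference = 1.16 - 1.04 = 0.12 m
angle = atan(0.12 / 0.55)
angle = atan(0.218182)
angle = 12.31 degrees

12.31


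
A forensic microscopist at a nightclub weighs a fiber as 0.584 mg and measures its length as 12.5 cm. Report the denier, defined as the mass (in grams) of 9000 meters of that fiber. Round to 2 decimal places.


Denier calculation:
Mass in grams = 0.584 mg / 1000 = 0.000584 g
Length in meters = 12.5 cm / 100 = 0.125 m
Linear density = mass / length = 0.000584 / 0.125 = 0.004672 g/m
Denier = (g/m) * 9000 = 0.004672 * 9000 = 42.05

42.05


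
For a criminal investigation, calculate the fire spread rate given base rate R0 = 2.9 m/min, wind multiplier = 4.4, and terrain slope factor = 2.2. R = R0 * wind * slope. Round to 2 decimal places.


Fire spread rate calculation:
R = R0 * wind_factor * slope_factor
= 2.9 * 4.4 * 2.2
= 12.76 * 2.2
= 28.07 m/min

28.07


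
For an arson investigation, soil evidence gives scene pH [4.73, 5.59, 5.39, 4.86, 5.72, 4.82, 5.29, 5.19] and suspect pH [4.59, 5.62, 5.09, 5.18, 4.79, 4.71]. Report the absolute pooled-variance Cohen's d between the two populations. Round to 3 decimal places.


Pooled-variance Cohen's d for soil pH comparison:
Scene mean = 41.59 / 8 = 5.19875
Suspect mean = 29.98 / 6 = 4.996667
Scene sample variance s_s^2 = 0.135384
Suspect sample variance s_c^2 = 0.144227
Pooled variance = ((n_s-1)*s_s^2 + (n_c-1)*s_c^2) / (n_s + n_c - 2) = 0.139068
Pooled SD = sqrt(0.139068) = 0.372918
Mean difference = 0.202083
|d| = |0.202083| / 0.372918 = 0.542

0.542


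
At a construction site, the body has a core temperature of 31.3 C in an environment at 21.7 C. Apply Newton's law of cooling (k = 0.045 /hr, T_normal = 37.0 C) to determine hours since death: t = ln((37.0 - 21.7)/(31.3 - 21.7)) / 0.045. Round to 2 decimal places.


Using Newton's law of cooling:
t = ln((T_normal - T_ambient) / (T_body - T_ambient)) / k
T_normal - T_ambient = 15.3
T_body - T_ambient = 9.6
Ratio = 1.59375
ln(ratio) = 0.46609
t = 0.46609 / 0.045 = 10.36 hours

10.36


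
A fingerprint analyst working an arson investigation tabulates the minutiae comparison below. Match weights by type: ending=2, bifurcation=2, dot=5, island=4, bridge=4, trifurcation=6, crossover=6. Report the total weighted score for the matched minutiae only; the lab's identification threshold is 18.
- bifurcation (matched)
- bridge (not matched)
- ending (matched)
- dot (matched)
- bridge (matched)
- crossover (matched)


Weighted minutiae match score:
  bifurcation: matched, +2 (running total 2)
  bridge: not matched, +0
  ending: matched, +2 (running total 4)
  dot: matched, +5 (running total 9)
  bridge: matched, +4 (running total 13)
  crossover: matched, +6 (running total 19)
Total score = 19
Threshold = 18; verdict = identification

19


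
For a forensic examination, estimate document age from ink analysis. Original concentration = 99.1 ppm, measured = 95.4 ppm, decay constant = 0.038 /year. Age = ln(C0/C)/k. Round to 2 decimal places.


Document age estimation:
C0/C = 99.1 / 95.4 = 1.038784
ln(C0/C) = 0.038051
t = 0.038051 / 0.038 = 1.00 years

1.00


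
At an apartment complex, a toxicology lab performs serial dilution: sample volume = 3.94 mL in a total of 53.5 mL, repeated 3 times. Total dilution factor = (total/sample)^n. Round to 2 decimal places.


Dilution factor calculation:
Single dilution = V_total / V_sample = 53.5 / 3.94 ≈ 13.57868
Number of dilutions = 3
Total DF = (53.5 / 3.94)^3 (full precision, rounded at the end) = 2503.64

2503.64


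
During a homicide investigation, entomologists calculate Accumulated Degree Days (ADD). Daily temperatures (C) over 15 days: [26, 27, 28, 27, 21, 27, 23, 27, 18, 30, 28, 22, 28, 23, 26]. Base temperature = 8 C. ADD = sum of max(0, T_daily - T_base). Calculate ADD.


Computing ADD day by day:
Day 1: max(0, 26 - 8) = 18
Day 2: max(0, 27 - 8) = 19
Day 3: max(0, 28 - 8) = 20
Day 4: max(0, 27 - 8) = 19
Day 5: max(0, 21 - 8) = 13
Day 6: max(0, 27 - 8) = 19
Day 7: max(0, 23 - 8) = 15
Day 8: max(0, 27 - 8) = 19
Day 9: max(0, 18 - 8) = 10
Day 10: max(0, 30 - 8) = 22
Day 11: max(0, 28 - 8) = 20
Day 12: max(0, 22 - 8) = 14
Day 13: max(0, 28 - 8) = 20
Day 14: max(0, 23 - 8) = 15
Day 15: max(0, 26 - 8) = 18
Total ADD = 261

261


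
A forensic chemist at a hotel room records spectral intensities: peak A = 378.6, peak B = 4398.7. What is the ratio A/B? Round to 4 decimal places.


Spectral peak ratio:
Peak A = 378.6 counts
Peak B = 4398.7 counts
Ratio = 378.6 / 4398.7 = 0.0861

0.0861


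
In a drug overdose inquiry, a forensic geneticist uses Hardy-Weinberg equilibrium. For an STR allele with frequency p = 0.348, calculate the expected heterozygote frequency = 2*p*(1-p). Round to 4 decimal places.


Hardy-Weinberg heterozygote frequency:
q = 1 - p = 1 - 0.348 = 0.652
2pq = 2 * 0.348 * 0.652 = 0.4538

0.4538


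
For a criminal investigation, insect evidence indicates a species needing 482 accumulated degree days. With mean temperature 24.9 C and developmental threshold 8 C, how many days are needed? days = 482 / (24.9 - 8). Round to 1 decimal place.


Insect development time:
Effective temperature = avg_temp - T_base = 24.9 - 8 = 16.9 C
Days = ADD / effective_temp = 482 / 16.9 = 28.5 days

28.5


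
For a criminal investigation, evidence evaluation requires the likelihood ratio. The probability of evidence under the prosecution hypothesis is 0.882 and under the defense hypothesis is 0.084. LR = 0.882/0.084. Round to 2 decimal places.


Likelihood ratio calculation:
LR = P(E|Hp) / P(E|Hd)
LR = 0.882 / 0.084
LR = 10.50

10.50


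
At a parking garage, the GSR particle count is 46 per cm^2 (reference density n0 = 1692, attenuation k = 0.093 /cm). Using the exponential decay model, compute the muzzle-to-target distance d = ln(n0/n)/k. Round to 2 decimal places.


GSR distance calculation:
n0/n = 1692 / 46 = 36.782609
ln(n0/n) = 3.605025
d = 3.605025 / 0.093 = 38.76 cm

38.76


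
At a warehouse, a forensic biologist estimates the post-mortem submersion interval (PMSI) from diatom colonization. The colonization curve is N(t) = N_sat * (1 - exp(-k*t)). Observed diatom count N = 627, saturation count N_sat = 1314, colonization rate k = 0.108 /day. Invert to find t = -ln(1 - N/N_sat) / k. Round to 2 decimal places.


PMSI from diatom colonization curve:
N / N_sat = 627 / 1314 = 0.477169
1 - N/N_sat = 0.522831
ln(1 - N/N_sat) = -0.648497
t = -ln(1 - N/N_sat) / k = -(-0.648497) / 0.108 = 6.00 days

6.00


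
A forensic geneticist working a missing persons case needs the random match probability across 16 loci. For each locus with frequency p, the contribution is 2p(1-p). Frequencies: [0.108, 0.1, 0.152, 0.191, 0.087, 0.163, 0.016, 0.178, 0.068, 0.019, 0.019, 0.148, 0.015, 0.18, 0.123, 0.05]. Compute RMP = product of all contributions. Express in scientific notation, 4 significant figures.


Computing RMP for 16 loci:
Locus 1: 2 * 0.108 * 0.892 = 0.192672
Locus 2: 2 * 0.1 * 0.9 = 0.18
Locus 3: 2 * 0.152 * 0.848 = 0.257792
Locus 4: 2 * 0.191 * 0.809 = 0.309038
Locus 5: 2 * 0.087 * 0.913 = 0.158862
Locus 6: 2 * 0.163 * 0.837 = 0.272862
Locus 7: 2 * 0.016 * 0.984 = 0.031488
Locus 8: 2 * 0.178 * 0.822 = 0.292632
Locus 9: 2 * 0.068 * 0.932 = 0.126752
Locus 10: 2 * 0.019 * 0.981 = 0.037278
Locus 11: 2 * 0.019 * 0.981 = 0.037278
Locus 12: 2 * 0.148 * 0.852 = 0.252192
Locus 13: 2 * 0.015 * 0.985 = 0.02955
Locus 14: 2 * 0.18 * 0.82 = 0.2952
Locus 15: 2 * 0.123 * 0.877 = 0.215742
Locus 16: 2 * 0.05 * 0.95 = 0.095
RMP = 8.764e-15

8.764e-15


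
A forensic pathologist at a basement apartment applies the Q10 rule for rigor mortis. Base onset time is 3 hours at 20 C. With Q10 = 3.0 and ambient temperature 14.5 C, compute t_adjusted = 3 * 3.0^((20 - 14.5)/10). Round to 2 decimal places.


Rigor mortis time adjustment:
Exponent = (T_ref - T_actual) / 10 = (20 - 14.5) / 10 = 0.55
Q10 factor = 3.0^0.55 = 1.82986
t_adjusted = 3 * 1.82986 = 5.49 hours

5.49


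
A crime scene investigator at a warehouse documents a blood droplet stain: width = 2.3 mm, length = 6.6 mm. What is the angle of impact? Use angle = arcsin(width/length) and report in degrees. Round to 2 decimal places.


Blood spatter impact angle calculation:
width / length = 2.3 / 6.6 = 0.348485
angle = arcsin(0.348485)
angle = 20.39 degrees

20.39


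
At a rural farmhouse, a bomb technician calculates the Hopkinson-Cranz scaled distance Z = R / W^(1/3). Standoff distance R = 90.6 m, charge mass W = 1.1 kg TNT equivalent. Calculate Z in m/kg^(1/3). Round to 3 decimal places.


Scaled distance calculation:
W^(1/3) = 1.1^(1/3) = 1.03228
Z = R / W^(1/3) = 90.6 / 1.03228
Z = 87.767 m/kg^(1/3)

87.767


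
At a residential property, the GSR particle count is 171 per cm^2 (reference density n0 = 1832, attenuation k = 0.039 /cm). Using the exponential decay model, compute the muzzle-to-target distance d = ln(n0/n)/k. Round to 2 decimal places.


GSR distance calculation:
n0/n = 1832 / 171 = 10.71345
ln(n0/n) = 2.3715
d = 2.3715 / 0.039 = 60.81 cm

60.81


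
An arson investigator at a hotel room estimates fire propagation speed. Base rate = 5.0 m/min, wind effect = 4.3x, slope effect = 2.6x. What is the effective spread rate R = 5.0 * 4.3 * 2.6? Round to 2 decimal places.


Fire spread rate calculation:
R = R0 * wind_factor * slope_factor
= 5.0 * 4.3 * 2.6
= 21.5 * 2.6
= 55.90 m/min

55.90


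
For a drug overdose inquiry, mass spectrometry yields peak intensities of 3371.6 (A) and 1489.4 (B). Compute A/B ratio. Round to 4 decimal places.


Spectral peak ratio:
Peak A = 3371.6 counts
Peak B = 1489.4 counts
Ratio = 3371.6 / 1489.4 = 2.2637

2.2637


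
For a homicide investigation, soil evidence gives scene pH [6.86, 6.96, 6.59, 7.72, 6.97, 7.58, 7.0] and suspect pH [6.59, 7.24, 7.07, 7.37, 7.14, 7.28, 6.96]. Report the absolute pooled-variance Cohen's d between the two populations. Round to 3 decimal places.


Pooled-variance Cohen's d for soil pH comparison:
Scene mean = 49.68 / 7 = 7.097143
Suspect mean = 49.65 / 7 = 7.092857
Scene sample variance s_s^2 = 0.163157
Suspect sample variance s_c^2 = 0.06779
Pooled variance = ((n_s-1)*s_s^2 + (n_c-1)*s_c^2) / (n_s + n_c - 2) = 0.115474
Pooled SD = sqrt(0.115474) = 0.339815
Mean difference = 0.004286
|d| = |0.004286| / 0.339815 = 0.013

0.013


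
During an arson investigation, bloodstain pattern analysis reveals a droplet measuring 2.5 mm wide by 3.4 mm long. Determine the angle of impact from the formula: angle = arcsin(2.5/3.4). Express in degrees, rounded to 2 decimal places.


Blood spatter impact angle calculation:
width / length = 2.5 / 3.4 = 0.735294
angle = arcsin(0.735294)
angle = 47.33 degrees

47.33


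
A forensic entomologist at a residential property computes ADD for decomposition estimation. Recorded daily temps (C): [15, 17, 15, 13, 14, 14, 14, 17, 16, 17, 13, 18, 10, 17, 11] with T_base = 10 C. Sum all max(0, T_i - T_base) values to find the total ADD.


Computing ADD day by day:
Day 1: max(0, 15 - 10) = 5
Day 2: max(0, 17 - 10) = 7
Day 3: max(0, 15 - 10) = 5
Day 4: max(0, 13 - 10) = 3
Day 5: max(0, 14 - 10) = 4
Day 6: max(0, 14 - 10) = 4
Day 7: max(0, 14 - 10) = 4
Day 8: max(0, 17 - 10) = 7
Day 9: max(0, 16 - 10) = 6
Day 10: max(0, 17 - 10) = 7
Day 11: max(0, 13 - 10) = 3
Day 12: max(0, 18 - 10) = 8
Day 13: max(0, 10 - 10) = 0
Day 14: max(0, 17 - 10) = 7
Day 15: max(0, 11 - 10) = 1
Total ADD = 71

71


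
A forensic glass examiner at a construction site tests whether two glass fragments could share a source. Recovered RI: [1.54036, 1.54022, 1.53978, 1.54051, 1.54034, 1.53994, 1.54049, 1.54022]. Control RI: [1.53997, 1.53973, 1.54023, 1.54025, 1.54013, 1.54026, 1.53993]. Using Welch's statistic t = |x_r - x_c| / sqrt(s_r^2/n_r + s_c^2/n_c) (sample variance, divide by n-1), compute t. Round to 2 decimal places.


Welch's t-criterion for glass RI comparison:
Recovered mean = sum / n_r = 12.32186 / 8 = 1.5402325
Control mean = sum / n_c = 10.7805 / 7 = 1.5400714
Recovered sample variance s_r^2 = 6.59643e-08
Control sample variance s_c^2 = 4.0481e-08
Welch SE (unpooled) = sqrt(s_r^2/n_r + s_c^2/n_c) = sqrt(8.24554e-09 + 5.78299e-09) = sqrt(1.40285e-08) = 0.000118442
|mean_r - mean_c| = 0.000161071
t = 0.000161071 / 0.000118442 = 1.36

1.36


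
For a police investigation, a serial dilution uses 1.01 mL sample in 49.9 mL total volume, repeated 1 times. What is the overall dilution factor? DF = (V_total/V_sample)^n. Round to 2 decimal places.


Dilution factor calculation:
Single dilution = V_total / V_sample = 49.9 / 1.01 ≈ 49.405941
Number of dilutions = 1
Total DF = (49.9 / 1.01)^1 (full precision, rounded at the end) = 49.41

49.41


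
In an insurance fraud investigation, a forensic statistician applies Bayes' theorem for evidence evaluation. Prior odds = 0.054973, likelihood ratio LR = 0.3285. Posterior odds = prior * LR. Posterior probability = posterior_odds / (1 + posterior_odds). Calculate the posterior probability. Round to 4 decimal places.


Bayesian evidence evaluation:
Posterior odds = prior_odds * LR = 0.054973 * 0.3285 = 0.01805863
Posterior probability = posterior_odds / (1 + posterior_odds)
= 0.01805863 / (1 + 0.01805863)
= 0.01805863 / 1.01805863
= 0.0177

0.0177


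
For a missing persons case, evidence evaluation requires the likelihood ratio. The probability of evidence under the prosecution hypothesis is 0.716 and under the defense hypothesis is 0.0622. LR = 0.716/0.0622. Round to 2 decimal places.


Likelihood ratio calculation:
LR = P(E|Hp) / P(E|Hd)
LR = 0.716 / 0.0622
LR = 11.51

11.51


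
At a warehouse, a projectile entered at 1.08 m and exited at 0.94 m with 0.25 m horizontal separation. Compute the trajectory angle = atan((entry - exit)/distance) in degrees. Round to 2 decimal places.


Bullet trajectory angle:
Height difference = 1.08 - 0.94 = 0.14 m
angle = atan(0.14 / 0.25)
angle = atan(0.56)
angle = 29.25 degrees

29.25


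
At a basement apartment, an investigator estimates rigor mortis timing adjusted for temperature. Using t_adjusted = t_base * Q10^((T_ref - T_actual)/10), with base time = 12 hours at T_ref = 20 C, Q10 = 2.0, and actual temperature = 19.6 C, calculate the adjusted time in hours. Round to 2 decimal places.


Rigor mortis time adjustment:
Exponent = (T_ref - T_actual) / 10 = (20 - 19.6) / 10 = 0.04
Q10 factor = 2.0^0.04 = 1.02811
t_adjusted = 12 * 1.02811 = 12.34 hours

12.34


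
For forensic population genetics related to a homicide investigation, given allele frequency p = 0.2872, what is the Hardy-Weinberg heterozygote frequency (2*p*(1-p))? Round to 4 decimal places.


Hardy-Weinberg heterozygote frequency:
q = 1 - p = 1 - 0.2872 = 0.7128
2pq = 2 * 0.2872 * 0.7128 = 0.4094

0.4094


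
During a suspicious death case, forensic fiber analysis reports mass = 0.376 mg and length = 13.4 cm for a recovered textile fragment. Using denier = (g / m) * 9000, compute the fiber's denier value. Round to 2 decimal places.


Denier calculation:
Mass in grams = 0.376 mg / 1000 = 0.000376 g
Length in meters = 13.4 cm / 100 = 0.134 m
Linear density = mass / length = 0.000376 / 0.134 = 0.00280597 g/m
Denier = (g/m) * 9000 = 0.00280597 * 9000 = 25.25

25.25


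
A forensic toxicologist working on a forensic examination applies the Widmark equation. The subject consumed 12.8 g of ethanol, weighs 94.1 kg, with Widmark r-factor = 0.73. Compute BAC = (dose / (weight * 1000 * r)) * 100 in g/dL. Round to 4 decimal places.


Applying the Widmark formula:
BAC = (dose_g / (body_wt * 1000 * r)) * 100
Denominator = 94.1 * 1000 * 0.73 = 68693
BAC = (12.8 / 68693) * 100
BAC = 0.0186 g/dL

0.0186


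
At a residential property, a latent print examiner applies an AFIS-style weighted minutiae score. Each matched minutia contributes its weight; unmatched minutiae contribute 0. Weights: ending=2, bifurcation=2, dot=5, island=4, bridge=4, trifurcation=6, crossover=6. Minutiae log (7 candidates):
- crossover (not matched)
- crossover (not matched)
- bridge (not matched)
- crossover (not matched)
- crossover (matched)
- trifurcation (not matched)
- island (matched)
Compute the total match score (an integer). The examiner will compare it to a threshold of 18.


Weighted minutiae match score:
  crossover: not matched, +0
  crossover: not matched, +0
  bridge: not matched, +0
  crossover: not matched, +0
  crossover: matched, +6 (running total 6)
  trifurcation: not matched, +0
  island: matched, +4 (running total 10)
Total score = 10
Threshold = 18; verdict = inconclusive

10


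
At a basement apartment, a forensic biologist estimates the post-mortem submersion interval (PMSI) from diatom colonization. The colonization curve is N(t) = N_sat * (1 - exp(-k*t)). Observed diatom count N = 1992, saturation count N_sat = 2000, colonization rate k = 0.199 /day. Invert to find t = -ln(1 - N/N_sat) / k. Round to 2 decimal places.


PMSI from diatom colonization curve:
N / N_sat = 1992 / 2000 = 0.996
1 - N/N_sat = 0.004
ln(1 - N/N_sat) = -5.521461
t = -ln(1 - N/N_sat) / k = -(-5.521461) / 0.199 = 27.75 days

27.75


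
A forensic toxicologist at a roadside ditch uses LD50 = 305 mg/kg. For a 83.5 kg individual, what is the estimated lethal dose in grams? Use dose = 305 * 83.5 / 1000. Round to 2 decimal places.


Lethal dose calculation:
Lethal dose = LD50 * body_weight / 1000
= 305 * 83.5 / 1000
= 25467.5 / 1000
= 25.47 g

25.47


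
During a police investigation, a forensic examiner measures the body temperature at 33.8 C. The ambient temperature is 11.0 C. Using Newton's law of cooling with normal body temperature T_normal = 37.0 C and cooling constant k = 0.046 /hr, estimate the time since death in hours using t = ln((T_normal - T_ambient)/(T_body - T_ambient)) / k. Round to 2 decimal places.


Using Newton's law of cooling:
t = ln((T_normal - T_ambient) / (T_body - T_ambient)) / k
T_normal - T_ambient = 26.0
T_body - T_ambient = 22.8
Ratio = 1.140351
ln(ratio) = 0.131336
t = 0.131336 / 0.046 = 2.86 hours

2.86


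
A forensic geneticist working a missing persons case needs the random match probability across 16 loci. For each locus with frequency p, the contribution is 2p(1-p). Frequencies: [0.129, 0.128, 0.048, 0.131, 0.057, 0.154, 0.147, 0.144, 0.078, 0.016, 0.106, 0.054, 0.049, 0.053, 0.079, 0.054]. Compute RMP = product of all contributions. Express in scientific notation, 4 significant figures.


Computing RMP for 16 loci:
Locus 1: 2 * 0.129 * 0.871 = 0.224718
Locus 2: 2 * 0.128 * 0.872 = 0.223232
Locus 3: 2 * 0.048 * 0.952 = 0.091392
Locus 4: 2 * 0.131 * 0.869 = 0.227678
Locus 5: 2 * 0.057 * 0.943 = 0.107502
Locus 6: 2 * 0.154 * 0.846 = 0.260568
Locus 7: 2 * 0.147 * 0.853 = 0.250782
Locus 8: 2 * 0.144 * 0.856 = 0.246528
Locus 9: 2 * 0.078 * 0.922 = 0.143832
Locus 10: 2 * 0.016 * 0.984 = 0.031488
Locus 11: 2 * 0.106 * 0.894 = 0.189528
Locus 12: 2 * 0.054 * 0.946 = 0.102168
Locus 13: 2 * 0.049 * 0.951 = 0.093198
Locus 14: 2 * 0.053 * 0.947 = 0.100382
Locus 15: 2 * 0.079 * 0.921 = 0.145518
Locus 16: 2 * 0.054 * 0.946 = 0.102168
RMP = 2.205e-14

2.205e-14
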